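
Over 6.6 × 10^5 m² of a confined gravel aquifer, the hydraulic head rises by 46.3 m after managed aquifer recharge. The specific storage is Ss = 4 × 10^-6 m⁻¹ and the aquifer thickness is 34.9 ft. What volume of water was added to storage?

b = 34.9 ft = 10.64 m
S = Ss × b = 4 × 10^-6 m⁻¹ × 10.64 m = 4.255 × 10^-5
ΔV = S × A × Δh = 4.255 × 10^-5 × 6.6 × 10^5 m² × 46.3 m = 1300 m³

ΔV ≈ 1300 m³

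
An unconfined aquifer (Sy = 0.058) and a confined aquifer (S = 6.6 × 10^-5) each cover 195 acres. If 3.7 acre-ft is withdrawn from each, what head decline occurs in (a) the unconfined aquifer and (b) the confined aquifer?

A = 195 acres = 7.891 × 10^5 m²
ΔV = 3.7 acre-ft = 4564 m³
Unconfined: Δh_u = ΔV/(Sy·A) = 4564/(0.058 × 7.891 × 10^5) = 0.09971 m
Confined: Δh_c = ΔV/(S·A) = 4564/(6.6 × 10^-5 × 7.891 × 10^5) = 87.63 m

Δh_u ≈ 0.0997 m; Δh_c ≈ 87.6 m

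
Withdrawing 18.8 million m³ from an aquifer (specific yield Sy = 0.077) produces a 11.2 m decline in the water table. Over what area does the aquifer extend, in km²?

ΔV = 18.8 million m³ = 1.88 × 10^7 m³
A = ΔV / (Sy × Δh) = 1.88 × 10^7 / (0.077 × 11.2) = 2.18 × 10^7 m²
A = 2.18 × 10^7 m² = 21.8 km²

A ≈ 21.8 km²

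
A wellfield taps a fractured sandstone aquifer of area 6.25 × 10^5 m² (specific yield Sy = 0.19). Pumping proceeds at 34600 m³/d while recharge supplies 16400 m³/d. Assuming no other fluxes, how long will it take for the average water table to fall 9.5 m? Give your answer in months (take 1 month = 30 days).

t ≈ 2.07 months

ΔV = Sy × A × Δh = 0.19 × 6.25 × 10^5 × 9.5 = 1.128 × 10^6 m³
Net withdrawal = 34600 − 16400 = 18200 m³/d
t = ΔV / Q = 1.128 × 10^6 m³ / 18200 m³/d = 61.98 d
t = 61.98 d ≈ 2.066 months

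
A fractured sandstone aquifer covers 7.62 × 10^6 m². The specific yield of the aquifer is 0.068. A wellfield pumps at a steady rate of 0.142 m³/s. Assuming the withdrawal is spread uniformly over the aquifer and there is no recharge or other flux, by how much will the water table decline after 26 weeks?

Δh ≈ 4.31 m

Q = 0.142 m³/s = 12270 m³/d
t = 26 weeks = 182 d
ΔV = Q × t = 12270 m³/d × 182 d = 2.233 × 10^6 m³
Δh = ΔV / (Sy × A) = 2.233 × 10^6 / (0.068 × 7.62 × 10^6) = 4.309 m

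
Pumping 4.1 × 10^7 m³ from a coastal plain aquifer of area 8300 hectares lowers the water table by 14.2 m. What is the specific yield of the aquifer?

A = 8300 hectares = 8.3 × 10^7 m²
Sy = ΔV / (A × Δh) = 4.1 × 10^7 m³ / (8.3 × 10^7 m² × 14.2 m) = 0.03479

Sy ≈ 0.035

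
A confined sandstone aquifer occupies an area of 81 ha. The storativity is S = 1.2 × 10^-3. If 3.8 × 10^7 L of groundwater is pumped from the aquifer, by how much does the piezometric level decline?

A = 81 ha = 8.1 × 10^5 m²
ΔV = 3.8 × 10^7 L = 38000 m³
Δh = ΔV / (S × A) = 38000 m³ / (0.0012 × 8.1 × 10^5 m²) = 39.09 m

Δh ≈ 39.1 m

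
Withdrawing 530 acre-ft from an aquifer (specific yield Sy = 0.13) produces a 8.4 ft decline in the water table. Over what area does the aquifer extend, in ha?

A ≈ 196 ha

Δh = 8.4 ft = 2.56 m
ΔV = 530 acre-ft = 6.537 × 10^5 m³
A = ΔV / (Sy × Δh) = 6.537 × 10^5 / (0.13 × 2.56) = 1.964 × 10^6 m²
A = 1.964 × 10^6 m² = 196.4 ha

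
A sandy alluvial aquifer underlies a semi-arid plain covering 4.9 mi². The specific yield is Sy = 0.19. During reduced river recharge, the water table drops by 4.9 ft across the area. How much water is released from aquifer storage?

ΔV ≈ 3.6 × 10^6 m³

A = 4.9 mi² = 1.269 × 10^7 m²
Δh = 4.9 ft = 1.494 m
ΔV = Sy × A × Δh = 0.19 × 1.269 × 10^7 m² × 1.494 m = 3.601 × 10^6 m³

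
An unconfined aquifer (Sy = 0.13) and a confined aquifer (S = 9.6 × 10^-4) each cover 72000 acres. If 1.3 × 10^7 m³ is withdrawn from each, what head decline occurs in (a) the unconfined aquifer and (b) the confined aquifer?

Δh_u ≈ 0.343 m; Δh_c ≈ 46.5 m

A = 72000 acres = 2.914 × 10^8 m²
Unconfined: Δh_u = ΔV/(Sy·A) = 1.3 × 10^7/(0.13 × 2.914 × 10^8) = 0.3432 m
Confined: Δh_c = ΔV/(S·A) = 1.3 × 10^7/(9.6 × 10^-4 × 2.914 × 10^8) = 46.48 m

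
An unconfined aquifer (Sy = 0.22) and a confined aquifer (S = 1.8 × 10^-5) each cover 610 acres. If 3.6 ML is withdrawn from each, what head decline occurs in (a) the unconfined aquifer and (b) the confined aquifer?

A = 610 acres = 2.469 × 10^6 m²
ΔV = 3.6 ML = 3600 m³
Unconfined: Δh_u = ΔV/(Sy·A) = 3600/(0.22 × 2.469 × 10^6) = 0.006629 m
Confined: Δh_c = ΔV/(S·A) = 3600/(1.8 × 10^-5 × 2.469 × 10^6) = 81.02 m

Δh_u ≈ 0.00663 m; Δh_c ≈ 81 m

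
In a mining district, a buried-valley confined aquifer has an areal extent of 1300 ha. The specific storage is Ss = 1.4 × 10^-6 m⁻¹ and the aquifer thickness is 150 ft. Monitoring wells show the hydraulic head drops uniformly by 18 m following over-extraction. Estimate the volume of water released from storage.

b = 150 ft = 45.72 m
S = Ss × b = 1.4 × 10^-6 m⁻¹ × 45.72 m = 6.401 × 10^-5
A = 1300 ha = 1.3 × 10^7 m²
ΔV = S × A × Δh = 6.401 × 10^-5 × 1.3 × 10^7 m² × 18 m = 14980 m³

ΔV ≈ 15000 m³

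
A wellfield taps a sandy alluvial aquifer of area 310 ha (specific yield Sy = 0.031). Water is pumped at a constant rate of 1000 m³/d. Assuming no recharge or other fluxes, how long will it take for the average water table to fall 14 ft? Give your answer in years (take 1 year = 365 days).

t ≈ 1.12 years

A = 310 ha = 3.1 × 10^6 m²
Δh = 14 ft = 4.267 m
ΔV = Sy × A × Δh = 0.031 × 3.1 × 10^6 × 4.267 = 4.101 × 10^5 m³
t = ΔV / Q = 4.101 × 10^5 m³ / 1000 m³/d = 410.1 d
t = 410.1 d ≈ 1.124 years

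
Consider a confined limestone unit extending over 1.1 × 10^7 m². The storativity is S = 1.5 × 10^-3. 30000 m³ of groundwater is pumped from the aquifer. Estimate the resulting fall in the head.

Δh = ΔV / (S × A) = 30000 m³ / (0.0015 × 1.1 × 10^7 m²) = 1.818 m

Δh ≈ 1.82 m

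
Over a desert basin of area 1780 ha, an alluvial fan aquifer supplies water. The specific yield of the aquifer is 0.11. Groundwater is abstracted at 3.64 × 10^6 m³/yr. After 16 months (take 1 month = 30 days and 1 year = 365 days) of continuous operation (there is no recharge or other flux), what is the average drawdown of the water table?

Δh ≈ 2.44 m

A = 1780 ha = 1.78 × 10^7 m²
Q = 3.64 × 10^6 m³/yr = 9973 m³/d
t = 16 months = 480 d
ΔV = Q × t = 9973 m³/d × 480 d = 4.787 × 10^6 m³
Δh = ΔV / (Sy × A) = 4.787 × 10^6 / (0.11 × 1.78 × 10^7) = 2.445 m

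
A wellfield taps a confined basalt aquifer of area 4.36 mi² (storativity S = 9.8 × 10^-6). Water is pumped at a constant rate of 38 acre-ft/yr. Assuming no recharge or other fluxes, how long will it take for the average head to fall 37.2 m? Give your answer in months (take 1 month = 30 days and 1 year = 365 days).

t ≈ 1.07 months

A = 4.36 mi² = 1.129 × 10^7 m²
ΔV = S × A × Δh = 9.8 × 10^-6 × 1.129 × 10^7 × 37.2 = 4117 m³
Q = 38 acre-ft/yr = 128.4 m³/d
t = ΔV / Q = 4117 m³ / 128.4 m³/d = 32.06 d
t = 32.06 d ≈ 1.069 months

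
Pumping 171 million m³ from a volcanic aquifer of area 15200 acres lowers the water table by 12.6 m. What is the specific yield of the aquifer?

A = 15200 acres = 6.151 × 10^7 m²
ΔV = 171 million m³ = 1.71 × 10^8 m³
Sy = ΔV / (A × Δh) = 1.71 × 10^8 m³ / (6.151 × 10^7 m² × 12.6 m) = 0.2206

Sy ≈ 0.22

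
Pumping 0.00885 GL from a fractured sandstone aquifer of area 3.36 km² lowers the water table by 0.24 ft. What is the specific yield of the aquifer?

A = 3.36 km² = 3.36 × 10^6 m²
Δh = 0.24 ft = 0.07315 m
ΔV = 0.00885 GL = 8850 m³
Sy = ΔV / (A × Δh) = 8850 m³ / (3.36 × 10^6 m² × 0.07315 m) = 0.03601

Sy ≈ 0.036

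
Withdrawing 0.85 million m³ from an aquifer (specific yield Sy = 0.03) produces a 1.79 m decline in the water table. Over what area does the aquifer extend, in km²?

ΔV = 0.85 million m³ = 8.5 × 10^5 m³
A = ΔV / (Sy × Δh) = 8.5 × 10^5 / (0.03 × 1.79) = 1.583 × 10^7 m²
A = 1.583 × 10^7 m² = 15.83 km²

A ≈ 15.8 km²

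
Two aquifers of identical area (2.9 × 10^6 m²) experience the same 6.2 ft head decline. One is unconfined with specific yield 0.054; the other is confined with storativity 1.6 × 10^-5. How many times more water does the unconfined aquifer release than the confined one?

ΔV_u / ΔV_c ≈ 3380

Δh = 6.2 ft = 1.89 m
Unconfined: ΔV_u = Sy × A × Δh = 0.054 × 2.9 × 10^6 × 1.89 = 2.959 × 10^5 m³
Confined: ΔV_c = S × A × Δh = 1.6 × 10^-5 × 2.9 × 10^6 × 1.89 = 87.68 m³
Ratio = ΔV_u / ΔV_c = Sy / S = 0.054 / 1.6 × 10^-5 = 3375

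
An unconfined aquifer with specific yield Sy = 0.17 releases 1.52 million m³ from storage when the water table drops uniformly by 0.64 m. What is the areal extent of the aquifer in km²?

ΔV = 1.52 million m³ = 1.52 × 10^6 m³
A = ΔV / (Sy × Δh) = 1.52 × 10^6 / (0.17 × 0.64) = 1.397 × 10^7 m²
A = 1.397 × 10^7 m² = 13.97 km²

A ≈ 14 km²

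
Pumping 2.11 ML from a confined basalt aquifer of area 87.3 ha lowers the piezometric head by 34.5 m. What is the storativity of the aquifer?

S ≈ 7 × 10^-5

A = 87.3 ha = 8.73 × 10^5 m²
ΔV = 2.11 ML = 2110 m³
S = ΔV / (A × Δh) = 2110 m³ / (8.73 × 10^5 m² × 34.5 m) = 7.006 × 10^-5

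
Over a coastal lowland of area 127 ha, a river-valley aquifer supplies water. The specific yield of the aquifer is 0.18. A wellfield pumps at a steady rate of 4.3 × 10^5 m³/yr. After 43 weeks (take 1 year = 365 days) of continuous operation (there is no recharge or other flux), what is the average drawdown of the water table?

Δh ≈ 1.55 m

A = 127 ha = 1.27 × 10^6 m²
Q = 4.3 × 10^5 m³/yr = 1178 m³/d
t = 43 weeks = 301 d
ΔV = Q × t = 1178 m³/d × 301 d = 3.546 × 10^5 m³
Δh = ΔV / (Sy × A) = 3.546 × 10^5 / (0.18 × 1.27 × 10^6) = 1.551 m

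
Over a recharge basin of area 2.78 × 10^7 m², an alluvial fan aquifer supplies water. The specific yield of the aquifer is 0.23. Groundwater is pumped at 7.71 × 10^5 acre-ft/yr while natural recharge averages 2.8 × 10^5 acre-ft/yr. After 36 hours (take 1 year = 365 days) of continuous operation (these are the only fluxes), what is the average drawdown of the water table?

Net abstraction = 7.71 × 10^5 − 2.8 × 10^5 = 4.91 × 10^5 acre-ft/yr
Q_net = 4.91 × 10^5 acre-ft/yr = 1.659 × 10^6 m³/d
t = 36 hours = 1.5 d
ΔV = Q × t = 1.659 × 10^6 m³/d × 1.5 d = 2.489 × 10^6 m³
Δh = ΔV / (Sy × A) = 2.489 × 10^6 / (0.23 × 2.78 × 10^7) = 0.3893 m

Δh ≈ 0.389 m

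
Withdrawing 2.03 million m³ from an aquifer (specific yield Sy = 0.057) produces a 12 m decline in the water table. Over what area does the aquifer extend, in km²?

A ≈ 2.97 km²

ΔV = 2.03 million m³ = 2.03 × 10^6 m³
A = ΔV / (Sy × Δh) = 2.03 × 10^6 / (0.057 × 12) = 2.968 × 10^6 m²
A = 2.968 × 10^6 m² = 2.968 km²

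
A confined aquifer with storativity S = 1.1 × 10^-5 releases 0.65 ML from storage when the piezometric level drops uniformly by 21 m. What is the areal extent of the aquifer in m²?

A ≈ 2.81 × 10^6 m²

ΔV = 0.65 ML = 650 m³
A = ΔV / (S × Δh) = 650 / (1.1 × 10^-5 × 21) = 2.814 × 10^6 m²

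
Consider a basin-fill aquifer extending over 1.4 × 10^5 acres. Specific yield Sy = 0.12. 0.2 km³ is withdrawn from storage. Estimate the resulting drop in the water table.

Δh ≈ 2.94 m

A = 1.4 × 10^5 acres = 5.666 × 10^8 m²
ΔV = 0.2 km³ = 2 × 10^8 m³
Δh = ΔV / (Sy × A) = 2 × 10^8 m³ / (0.12 × 5.666 × 10^8 m²) = 2.942 m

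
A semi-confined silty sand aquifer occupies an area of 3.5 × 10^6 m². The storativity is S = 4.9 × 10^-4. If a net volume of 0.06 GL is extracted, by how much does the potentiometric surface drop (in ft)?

ΔV = 0.06 GL = 60000 m³
Δh = ΔV / (S × A) = 60000 m³ / (4.9 × 10^-4 × 3.5 × 10^6 m²) = 34.99 m
Δh = 34.99 m = 114.8 ft

Δh ≈ 115 ft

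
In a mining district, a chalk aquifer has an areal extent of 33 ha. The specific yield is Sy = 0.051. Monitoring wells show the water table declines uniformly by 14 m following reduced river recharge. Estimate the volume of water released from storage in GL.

ΔV ≈ 0.236 GL

A = 33 ha = 3.3 × 10^5 m²
ΔV = Sy × A × Δh = 0.051 × 3.3 × 10^5 m² × 14 m = 2.356 × 10^5 m³
ΔV = 2.356 × 10^5 m³ = 0.2356 GL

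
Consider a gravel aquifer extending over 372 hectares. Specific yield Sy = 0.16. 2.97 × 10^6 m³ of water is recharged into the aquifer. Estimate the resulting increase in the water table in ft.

A = 372 hectares = 3.72 × 10^6 m²
Δh = ΔV / (Sy × A) = 2.97 × 10^6 m³ / (0.16 × 3.72 × 10^6 m²) = 4.99 m
Δh = 4.99 m = 16.37 ft

Δh ≈ 16.4 ft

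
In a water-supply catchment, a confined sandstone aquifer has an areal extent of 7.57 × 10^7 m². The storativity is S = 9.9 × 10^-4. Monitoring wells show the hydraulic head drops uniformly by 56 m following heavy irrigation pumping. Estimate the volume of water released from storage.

ΔV ≈ 4.2 × 10^6 m³

ΔV = S × A × Δh = 9.9 × 10^-4 × 7.57 × 10^7 m² × 56 m = 4.197 × 10^6 m³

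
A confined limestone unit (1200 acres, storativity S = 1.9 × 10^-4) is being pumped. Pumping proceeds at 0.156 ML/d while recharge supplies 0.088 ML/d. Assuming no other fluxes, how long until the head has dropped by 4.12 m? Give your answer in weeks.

A = 1200 acres = 4.856 × 10^6 m²
ΔV = S × A × Δh = 1.9 × 10^-4 × 4.856 × 10^6 × 4.12 = 3801 m³
Net withdrawal = 0.156 − 0.088 = 0.068 ML/d = 68 m³/d
t = ΔV / Q = 3801 m³ / 68 m³/d = 55.9 d
t = 55.9 d ≈ 7.986 weeks

t ≈ 7.99 weeks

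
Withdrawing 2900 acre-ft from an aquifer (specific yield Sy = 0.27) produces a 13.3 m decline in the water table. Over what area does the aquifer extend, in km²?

A ≈ 0.996 km²

ΔV = 2900 acre-ft = 3.577 × 10^6 m³
A = ΔV / (Sy × Δh) = 3.577 × 10^6 / (0.27 × 13.3) = 9.961 × 10^5 m²
A = 9.961 × 10^5 m² = 0.9961 km²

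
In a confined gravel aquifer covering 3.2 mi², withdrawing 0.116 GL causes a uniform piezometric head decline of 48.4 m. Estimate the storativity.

A = 3.2 mi² = 8.288 × 10^6 m²
ΔV = 0.116 GL = 1.16 × 10^5 m³
S = ΔV / (A × Δh) = 1.16 × 10^5 m³ / (8.288 × 10^6 m² × 48.4 m) = 2.892 × 10^-4

S ≈ 2.9 × 10^-4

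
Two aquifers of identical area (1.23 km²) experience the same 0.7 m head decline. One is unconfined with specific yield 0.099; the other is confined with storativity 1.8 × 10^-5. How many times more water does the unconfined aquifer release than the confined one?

ΔV_u / ΔV_c ≈ 5500

A = 1.23 km² = 1.23 × 10^6 m²
Unconfined: ΔV_u = Sy × A × Δh = 0.099 × 1.23 × 10^6 × 0.7 = 85240 m³
Confined: ΔV_c = S × A × Δh = 1.8 × 10^-5 × 1.23 × 10^6 × 0.7 = 15.5 m³
Ratio = ΔV_u / ΔV_c = Sy / S = 0.099 / 1.8 × 10^-5 = 5500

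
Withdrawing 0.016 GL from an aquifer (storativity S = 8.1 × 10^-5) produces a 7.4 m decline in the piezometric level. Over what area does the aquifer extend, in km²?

ΔV = 0.016 GL = 16000 m³
A = ΔV / (S × Δh) = 16000 / (8.1 × 10^-5 × 7.4) = 2.669 × 10^7 m²
A = 2.669 × 10^7 m² = 26.69 km²

A ≈ 26.7 km²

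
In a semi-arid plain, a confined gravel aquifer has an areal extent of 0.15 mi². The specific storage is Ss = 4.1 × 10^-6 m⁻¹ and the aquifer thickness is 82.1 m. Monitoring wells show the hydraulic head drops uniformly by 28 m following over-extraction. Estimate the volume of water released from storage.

S = Ss × b = 4.1 × 10^-6 m⁻¹ × 82.1 m = 3.366 × 10^-4
A = 0.15 mi² = 3.885 × 10^5 m²
ΔV = S × A × Δh = 3.366 × 10^-4 × 3.885 × 10^5 m² × 28 m = 3662 m³

ΔV ≈ 3660 m³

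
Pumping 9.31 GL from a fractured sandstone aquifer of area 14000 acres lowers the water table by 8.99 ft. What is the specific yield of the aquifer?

A = 14000 acres = 5.666 × 10^7 m²
Δh = 8.99 ft = 2.74 m
ΔV = 9.31 GL = 9.31 × 10^6 m³
Sy = ΔV / (A × Δh) = 9.31 × 10^6 m³ / (5.666 × 10^7 m² × 2.74 m) = 0.05997

Sy ≈ 0.06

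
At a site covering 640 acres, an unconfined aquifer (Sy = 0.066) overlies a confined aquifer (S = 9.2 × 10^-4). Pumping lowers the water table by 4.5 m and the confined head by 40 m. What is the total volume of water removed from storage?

ΔV ≈ 8.65 × 10^5 m³

A = 640 acres = 2.59 × 10^6 m²
Unconfined: ΔV_u = Sy × A × Δh_u = 0.066 × 2.59 × 10^6 × 4.5 = 7.692 × 10^5 m³
Confined: ΔV_c = S × A × Δh_c = 9.2 × 10^-4 × 2.59 × 10^6 × 40 = 95310 m³
Total ΔV = 7.692 × 10^5 + 95310 = 8.645 × 10^5 m³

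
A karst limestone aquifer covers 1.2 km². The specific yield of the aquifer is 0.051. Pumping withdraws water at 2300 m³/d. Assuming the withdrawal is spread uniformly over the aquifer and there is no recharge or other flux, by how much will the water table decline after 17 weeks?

Δh ≈ 4.47 m

A = 1.2 km² = 1.2 × 10^6 m²
t = 17 weeks = 119 d
ΔV = Q × t = 2300 m³/d × 119 d = 2.737 × 10^5 m³
Δh = ΔV / (Sy × A) = 2.737 × 10^5 / (0.051 × 1.2 × 10^6) = 4.472 m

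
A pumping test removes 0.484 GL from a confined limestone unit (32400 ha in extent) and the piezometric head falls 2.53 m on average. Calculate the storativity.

A = 32400 ha = 3.24 × 10^8 m²
ΔV = 0.484 GL = 4.84 × 10^5 m³
S = ΔV / (A × Δh) = 4.84 × 10^5 m³ / (3.24 × 10^8 m² × 2.53 m) = 5.904 × 10^-4

S ≈ 5.9 × 10^-4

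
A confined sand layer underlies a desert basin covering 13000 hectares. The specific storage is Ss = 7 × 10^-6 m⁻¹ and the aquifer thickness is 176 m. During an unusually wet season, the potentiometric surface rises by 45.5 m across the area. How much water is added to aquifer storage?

ΔV ≈ 7.29 × 10^6 m³

S = Ss × b = 7 × 10^-6 m⁻¹ × 176 m = 1.232 × 10^-3
A = 13000 hectares = 1.3 × 10^8 m²
ΔV = S × A × Δh = 0.001232 × 1.3 × 10^8 m² × 45.5 m = 7.287 × 10^6 m³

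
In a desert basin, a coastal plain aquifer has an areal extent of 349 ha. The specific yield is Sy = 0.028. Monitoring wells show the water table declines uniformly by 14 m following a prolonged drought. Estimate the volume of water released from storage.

ΔV ≈ 1.37 × 10^6 m³

A = 349 ha = 3.49 × 10^6 m²
ΔV = Sy × A × Δh = 0.028 × 3.49 × 10^6 m² × 14 m = 1.368 × 10^6 m³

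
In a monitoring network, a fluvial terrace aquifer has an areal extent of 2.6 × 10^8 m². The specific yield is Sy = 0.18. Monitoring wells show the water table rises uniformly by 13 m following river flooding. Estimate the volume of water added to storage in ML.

ΔV ≈ 6.08 × 10^5 ML

ΔV = Sy × A × Δh = 0.18 × 2.6 × 10^8 m² × 13 m = 6.084 × 10^8 m³
ΔV = 6.084 × 10^8 m³ = 6.084 × 10^5 ML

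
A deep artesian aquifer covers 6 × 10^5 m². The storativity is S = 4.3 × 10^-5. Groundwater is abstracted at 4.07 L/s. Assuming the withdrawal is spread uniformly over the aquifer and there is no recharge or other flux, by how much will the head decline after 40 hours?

Q = 4.07 L/s = 351.6 m³/d
t = 40 hours = 1.667 d
ΔV = Q × t = 351.6 m³/d × 1.667 d = 586.1 m³
Δh = ΔV / (S × A) = 586.1 / (4.3 × 10^-5 × 6 × 10^5) = 22.72 m

Δh ≈ 22.7 m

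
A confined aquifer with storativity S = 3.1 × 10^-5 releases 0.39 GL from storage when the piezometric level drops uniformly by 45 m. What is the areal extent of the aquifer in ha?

A ≈ 28000 ha

ΔV = 0.39 GL = 3.9 × 10^5 m³
A = ΔV / (S × Δh) = 3.9 × 10^5 / (3.1 × 10^-5 × 45) = 2.796 × 10^8 m²
A = 2.796 × 10^8 m² = 27960 ha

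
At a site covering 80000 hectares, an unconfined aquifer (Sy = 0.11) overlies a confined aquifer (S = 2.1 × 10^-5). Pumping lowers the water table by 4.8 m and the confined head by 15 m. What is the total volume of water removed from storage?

A = 80000 hectares = 8 × 10^8 m²
Unconfined: ΔV_u = Sy × A × Δh_u = 0.11 × 8 × 10^8 × 4.8 = 4.224 × 10^8 m³
Confined: ΔV_c = S × A × Δh_c = 2.1 × 10^-5 × 8 × 10^8 × 15 = 2.52 × 10^5 m³
Total ΔV = 4.224 × 10^8 + 2.52 × 10^5 = 4.227 × 10^8 m³

ΔV ≈ 4.23 × 10^8 m³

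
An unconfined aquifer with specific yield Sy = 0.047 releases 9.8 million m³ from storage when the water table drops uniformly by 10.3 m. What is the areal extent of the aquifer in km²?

ΔV = 9.8 million m³ = 9.8 × 10^6 m³
A = ΔV / (Sy × Δh) = 9.8 × 10^6 / (0.047 × 10.3) = 2.024 × 10^7 m²
A = 2.024 × 10^7 m² = 20.24 km²

A ≈ 20.2 km²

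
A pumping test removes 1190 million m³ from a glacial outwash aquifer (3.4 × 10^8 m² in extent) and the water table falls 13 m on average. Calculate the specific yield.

Sy ≈ 0.27

ΔV = 1190 million m³ = 1.19 × 10^9 m³
Sy = ΔV / (A × Δh) = 1.19 × 10^9 m³ / (3.4 × 10^8 m² × 13 m) = 0.2692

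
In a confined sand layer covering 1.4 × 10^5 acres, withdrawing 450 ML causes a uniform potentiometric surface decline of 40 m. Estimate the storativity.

S ≈ 2 × 10^-5

A = 1.4 × 10^5 acres = 5.666 × 10^8 m²
ΔV = 450 ML = 4.5 × 10^5 m³
S = ΔV / (A × Δh) = 4.5 × 10^5 m³ / (5.666 × 10^8 m² × 40 m) = 1.986 × 10^-5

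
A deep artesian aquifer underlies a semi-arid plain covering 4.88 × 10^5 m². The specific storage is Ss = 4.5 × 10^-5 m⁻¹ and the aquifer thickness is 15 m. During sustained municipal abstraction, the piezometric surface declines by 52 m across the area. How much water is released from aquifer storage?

ΔV ≈ 17100 m³

S = Ss × b = 4.5 × 10^-5 m⁻¹ × 15 m = 6.75 × 10^-4
ΔV = S × A × Δh = 6.75 × 10^-4 × 4.88 × 10^5 m² × 52 m = 17130 m³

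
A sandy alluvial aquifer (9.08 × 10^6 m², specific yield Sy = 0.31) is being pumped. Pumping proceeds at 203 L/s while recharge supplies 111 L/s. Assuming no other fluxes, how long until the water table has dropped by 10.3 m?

ΔV = Sy × A × Δh = 0.31 × 9.08 × 10^6 × 10.3 = 2.899 × 10^7 m³
Net withdrawal = 203 − 111 = 92 L/s = 7949 m³/d
t = ΔV / Q = 2.899 × 10^7 m³ / 7949 m³/d = 3647 d

t ≈ 3650 days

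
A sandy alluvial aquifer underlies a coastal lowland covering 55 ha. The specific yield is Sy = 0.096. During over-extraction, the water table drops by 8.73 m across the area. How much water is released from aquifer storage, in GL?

A = 55 ha = 5.5 × 10^5 m²
ΔV = Sy × A × Δh = 0.096 × 5.5 × 10^5 m² × 8.73 m = 4.609 × 10^5 m³
ΔV = 4.609 × 10^5 m³ = 0.4609 GL

ΔV ≈ 0.461 GL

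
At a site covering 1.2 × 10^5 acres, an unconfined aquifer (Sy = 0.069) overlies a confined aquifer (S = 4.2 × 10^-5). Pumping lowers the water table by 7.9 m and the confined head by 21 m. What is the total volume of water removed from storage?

A = 1.2 × 10^5 acres = 4.856 × 10^8 m²
Unconfined: ΔV_u = Sy × A × Δh_u = 0.069 × 4.856 × 10^8 × 7.9 = 2.647 × 10^8 m³
Confined: ΔV_c = S × A × Δh_c = 4.2 × 10^-5 × 4.856 × 10^8 × 21 = 4.283 × 10^5 m³
Total ΔV = 2.647 × 10^8 + 4.283 × 10^5 = 2.651 × 10^8 m³

ΔV ≈ 2.65 × 10^8 m³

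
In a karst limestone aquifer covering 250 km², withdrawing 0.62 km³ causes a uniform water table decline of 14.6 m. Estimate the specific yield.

A = 250 km² = 2.5 × 10^8 m²
ΔV = 0.62 km³ = 6.2 × 10^8 m³
Sy = ΔV / (A × Δh) = 6.2 × 10^8 m³ / (2.5 × 10^8 m² × 14.6 m) = 0.1699

Sy ≈ 0.17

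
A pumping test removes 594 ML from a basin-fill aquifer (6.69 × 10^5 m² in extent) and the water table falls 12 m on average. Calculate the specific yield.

ΔV = 594 ML = 5.94 × 10^5 m³
Sy = ΔV / (A × Δh) = 5.94 × 10^5 m³ / (6.69 × 10^5 m² × 12 m) = 0.07399

Sy ≈ 0.074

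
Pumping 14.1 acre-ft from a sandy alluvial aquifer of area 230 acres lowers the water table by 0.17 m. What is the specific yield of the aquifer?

Sy ≈ 0.11

A = 230 acres = 9.308 × 10^5 m²
ΔV = 14.1 acre-ft = 17390 m³
Sy = ΔV / (A × Δh) = 17390 m³ / (9.308 × 10^5 m² × 0.17 m) = 0.1099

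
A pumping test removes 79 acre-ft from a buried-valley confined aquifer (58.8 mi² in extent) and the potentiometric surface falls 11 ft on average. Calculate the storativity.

S ≈ 1.9 × 10^-4

A = 58.8 mi² = 1.523 × 10^8 m²
Δh = 11 ft = 3.353 m
ΔV = 79 acre-ft = 97450 m³
S = ΔV / (A × Δh) = 97450 m³ / (1.523 × 10^8 m² × 3.353 m) = 1.908 × 10^-4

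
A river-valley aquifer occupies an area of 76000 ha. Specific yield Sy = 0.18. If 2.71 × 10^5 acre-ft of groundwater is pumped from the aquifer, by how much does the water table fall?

Δh ≈ 2.44 m

A = 76000 ha = 7.6 × 10^8 m²
ΔV = 2.71 × 10^5 acre-ft = 3.343 × 10^8 m³
Δh = ΔV / (Sy × A) = 3.343 × 10^8 m³ / (0.18 × 7.6 × 10^8 m²) = 2.444 m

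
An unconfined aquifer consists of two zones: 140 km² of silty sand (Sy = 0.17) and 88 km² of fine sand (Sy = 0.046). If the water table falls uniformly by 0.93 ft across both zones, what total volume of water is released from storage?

A₁ = 140 km² = 1.4 × 10^8 m²; A₂ = 88 km² = 8.8 × 10^7 m²
Δh = 0.93 ft = 0.2835 m
ΔV₁ = 0.17 × 1.4 × 10^8 × 0.2835 = 6.746 × 10^6 m³
ΔV₂ = 0.046 × 8.8 × 10^7 × 0.2835 = 1.147 × 10^6 m³
ΔV = ΔV₁ + ΔV₂ = 7.894 × 10^6 m³

ΔV ≈ 7.89 × 10^6 m³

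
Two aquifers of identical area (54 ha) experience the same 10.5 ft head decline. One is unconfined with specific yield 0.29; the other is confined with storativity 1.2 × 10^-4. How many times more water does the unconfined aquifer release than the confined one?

A = 54 ha = 5.4 × 10^5 m²
Δh = 10.5 ft = 3.2 m
Unconfined: ΔV_u = Sy × A × Δh = 0.29 × 5.4 × 10^5 × 3.2 = 5.012 × 10^5 m³
Confined: ΔV_c = S × A × Δh = 1.2 × 10^-4 × 5.4 × 10^5 × 3.2 = 207.4 m³
Ratio = ΔV_u / ΔV_c = Sy / S = 0.29 / 1.2 × 10^-4 = 2417

ΔV_u / ΔV_c ≈ 2420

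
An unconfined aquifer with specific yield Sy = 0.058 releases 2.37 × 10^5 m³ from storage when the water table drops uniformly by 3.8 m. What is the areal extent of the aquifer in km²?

A ≈ 1.08 km²

A = ΔV / (Sy × Δh) = 2.37 × 10^5 / (0.058 × 3.8) = 1.075 × 10^6 m²
A = 1.075 × 10^6 m² = 1.075 km²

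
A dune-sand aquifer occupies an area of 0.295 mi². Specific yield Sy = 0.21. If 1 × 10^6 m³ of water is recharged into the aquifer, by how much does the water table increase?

A = 0.295 mi² = 7.64 × 10^5 m²
Δh = ΔV / (Sy × A) = 1 × 10^6 m³ / (0.21 × 7.64 × 10^5 m²) = 6.232 m

Δh ≈ 6.23 m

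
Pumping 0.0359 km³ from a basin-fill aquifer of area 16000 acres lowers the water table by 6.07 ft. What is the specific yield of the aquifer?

A = 16000 acres = 6.475 × 10^7 m²
Δh = 6.07 ft = 1.85 m
ΔV = 0.0359 km³ = 3.59 × 10^7 m³
Sy = ΔV / (A × Δh) = 3.59 × 10^7 m³ / (6.475 × 10^7 m² × 1.85 m) = 0.2997

Sy ≈ 0.3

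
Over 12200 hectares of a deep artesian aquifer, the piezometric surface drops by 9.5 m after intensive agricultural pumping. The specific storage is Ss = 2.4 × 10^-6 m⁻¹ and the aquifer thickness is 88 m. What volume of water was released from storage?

S = Ss × b = 2.4 × 10^-6 m⁻¹ × 88 m = 2.112 × 10^-4
A = 12200 hectares = 1.22 × 10^8 m²
ΔV = S × A × Δh = 2.112 × 10^-4 × 1.22 × 10^8 m² × 9.5 m = 2.448 × 10^5 m³

ΔV ≈ 2.45 × 10^5 m³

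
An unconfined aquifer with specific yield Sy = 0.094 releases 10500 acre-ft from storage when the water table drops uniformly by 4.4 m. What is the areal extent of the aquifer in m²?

A ≈ 3.13 × 10^7 m²

ΔV = 10500 acre-ft = 1.295 × 10^7 m³
A = ΔV / (Sy × Δh) = 1.295 × 10^7 / (0.094 × 4.4) = 3.131 × 10^7 m²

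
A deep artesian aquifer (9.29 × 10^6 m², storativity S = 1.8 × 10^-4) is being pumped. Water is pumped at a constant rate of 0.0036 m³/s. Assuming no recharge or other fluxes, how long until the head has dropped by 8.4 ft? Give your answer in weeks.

t ≈ 1.97 weeks

Δh = 8.4 ft = 2.56 m
ΔV = S × A × Δh = 1.8 × 10^-4 × 9.29 × 10^6 × 2.56 = 4281 m³
Q = 0.0036 m³/s = 311 m³/d
t = ΔV / Q = 4281 m³ / 311 m³/d = 13.76 d
t = 13.76 d ≈ 1.966 weeks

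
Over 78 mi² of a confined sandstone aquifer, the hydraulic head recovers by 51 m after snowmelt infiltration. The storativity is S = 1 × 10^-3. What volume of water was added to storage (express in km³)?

A = 78 mi² = 2.02 × 10^8 m²
ΔV = S × A × Δh = 0.001 × 2.02 × 10^8 m² × 51 m = 1.03 × 10^7 m³
ΔV = 1.03 × 10^7 m³ = 0.0103 km³

ΔV ≈ 0.0103 km³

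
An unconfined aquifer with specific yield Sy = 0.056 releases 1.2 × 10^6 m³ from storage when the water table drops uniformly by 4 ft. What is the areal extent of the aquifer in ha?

Δh = 4 ft = 1.219 m
A = ΔV / (Sy × Δh) = 1.2 × 10^6 / (0.056 × 1.219) = 1.758 × 10^7 m²
A = 1.758 × 10^7 m² = 1758 ha

A ≈ 1760 ha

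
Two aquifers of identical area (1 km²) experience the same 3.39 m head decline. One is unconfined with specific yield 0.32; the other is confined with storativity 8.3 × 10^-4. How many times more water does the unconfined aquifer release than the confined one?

A = 1 km² = 1 × 10^6 m²
Unconfined: ΔV_u = Sy × A × Δh = 0.32 × 1 × 10^6 × 3.39 = 1.085 × 10^6 m³
Confined: ΔV_c = S × A × Δh = 8.3 × 10^-4 × 1 × 10^6 × 3.39 = 2814 m³
Ratio = ΔV_u / ΔV_c = Sy / S = 0.32 / 8.3 × 10^-4 = 385.5

ΔV_u / ΔV_c ≈ 386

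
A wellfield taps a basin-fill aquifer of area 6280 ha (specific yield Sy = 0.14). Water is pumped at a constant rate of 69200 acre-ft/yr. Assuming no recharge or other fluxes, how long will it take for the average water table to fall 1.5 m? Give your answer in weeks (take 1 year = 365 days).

A = 6280 ha = 6.28 × 10^7 m²
ΔV = Sy × A × Δh = 0.14 × 6.28 × 10^7 × 1.5 = 1.319 × 10^7 m³
Q = 69200 acre-ft/yr = 2.339 × 10^5 m³/d
t = ΔV / Q = 1.319 × 10^7 m³ / 2.339 × 10^5 m³/d = 56.39 d
t = 56.39 d ≈ 8.056 weeks

t ≈ 8.06 weeks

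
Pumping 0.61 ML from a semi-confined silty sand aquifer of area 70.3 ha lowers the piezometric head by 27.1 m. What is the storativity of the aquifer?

S ≈ 3.2 × 10^-5

A = 70.3 ha = 7.03 × 10^5 m²
ΔV = 0.61 ML = 610 m³
S = ΔV / (A × Δh) = 610 m³ / (7.03 × 10^5 m² × 27.1 m) = 3.202 × 10^-5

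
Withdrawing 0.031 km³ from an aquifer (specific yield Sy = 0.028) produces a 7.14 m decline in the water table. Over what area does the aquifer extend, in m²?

ΔV = 0.031 km³ = 3.1 × 10^7 m³
A = ΔV / (Sy × Δh) = 3.1 × 10^7 / (0.028 × 7.14) = 1.551 × 10^8 m²

A ≈ 1.55 × 10^8 m²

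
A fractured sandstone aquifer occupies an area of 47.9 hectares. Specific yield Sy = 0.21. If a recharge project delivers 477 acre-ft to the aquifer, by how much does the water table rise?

Δh ≈ 5.85 m

A = 47.9 hectares = 4.79 × 10^5 m²
ΔV = 477 acre-ft = 5.884 × 10^5 m³
Δh = ΔV / (Sy × A) = 5.884 × 10^5 m³ / (0.21 × 4.79 × 10^5 m²) = 5.849 m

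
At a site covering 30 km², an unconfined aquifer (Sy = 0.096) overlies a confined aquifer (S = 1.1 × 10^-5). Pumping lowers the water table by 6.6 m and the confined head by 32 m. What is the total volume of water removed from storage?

A = 30 km² = 3 × 10^7 m²
Unconfined: ΔV_u = Sy × A × Δh_u = 0.096 × 3 × 10^7 × 6.6 = 1.901 × 10^7 m³
Confined: ΔV_c = S × A × Δh_c = 1.1 × 10^-5 × 3 × 10^7 × 32 = 10560 m³
Total ΔV = 1.901 × 10^7 + 10560 = 1.902 × 10^7 m³

ΔV ≈ 1.9 × 10^7 m³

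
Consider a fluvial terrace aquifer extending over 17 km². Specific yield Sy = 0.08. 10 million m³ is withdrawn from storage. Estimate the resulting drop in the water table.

A = 17 km² = 1.7 × 10^7 m²
ΔV = 10 million m³ = 1 × 10^7 m³
Δh = ΔV / (Sy × A) = 1 × 10^7 m³ / (0.08 × 1.7 × 10^7 m²) = 7.353 m

Δh ≈ 7.35 m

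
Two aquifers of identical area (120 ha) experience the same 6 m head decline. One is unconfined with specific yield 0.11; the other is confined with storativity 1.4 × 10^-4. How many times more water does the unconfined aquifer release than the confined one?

A = 120 ha = 1.2 × 10^6 m²
Unconfined: ΔV_u = Sy × A × Δh = 0.11 × 1.2 × 10^6 × 6 = 7.92 × 10^5 m³
Confined: ΔV_c = S × A × Δh = 1.4 × 10^-4 × 1.2 × 10^6 × 6 = 1008 m³
Ratio = ΔV_u / ΔV_c = Sy / S = 0.11 / 1.4 × 10^-4 = 785.7

ΔV_u / ΔV_c ≈ 786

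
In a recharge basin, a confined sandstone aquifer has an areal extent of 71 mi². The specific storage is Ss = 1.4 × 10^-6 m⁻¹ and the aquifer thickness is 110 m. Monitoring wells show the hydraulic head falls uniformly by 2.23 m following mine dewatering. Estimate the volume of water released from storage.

ΔV ≈ 63200 m³

S = Ss × b = 1.4 × 10^-6 m⁻¹ × 110 m = 1.54 × 10^-4
A = 71 mi² = 1.839 × 10^8 m²
ΔV = S × A × Δh = 1.54 × 10^-4 × 1.839 × 10^8 m² × 2.23 m = 63150 m³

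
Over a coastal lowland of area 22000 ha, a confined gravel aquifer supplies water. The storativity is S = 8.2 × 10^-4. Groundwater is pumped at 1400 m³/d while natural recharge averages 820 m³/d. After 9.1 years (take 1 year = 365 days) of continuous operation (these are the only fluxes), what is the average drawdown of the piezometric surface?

A = 22000 ha = 2.2 × 10^8 m²
Net abstraction = 1400 − 820 = 580 m³/d
t = 9.1 years = 3322 d
ΔV = Q × t = 580 m³/d × 3322 d = 1.926 × 10^6 m³
Δh = ΔV / (S × A) = 1.926 × 10^6 / (8.2 × 10^-4 × 2.2 × 10^8) = 10.68 m

Δh ≈ 10.7 m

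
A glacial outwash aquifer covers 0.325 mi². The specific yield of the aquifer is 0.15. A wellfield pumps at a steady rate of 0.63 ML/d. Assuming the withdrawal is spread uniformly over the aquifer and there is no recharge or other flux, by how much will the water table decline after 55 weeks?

Δh ≈ 1.92 m

A = 0.325 mi² = 8.417 × 10^5 m²
Q = 0.63 ML/d = 630 m³/d
t = 55 weeks = 385 d
ΔV = Q × t = 630 m³/d × 385 d = 2.425 × 10^5 m³
Δh = ΔV / (Sy × A) = 2.425 × 10^5 / (0.15 × 8.417 × 10^5) = 1.921 m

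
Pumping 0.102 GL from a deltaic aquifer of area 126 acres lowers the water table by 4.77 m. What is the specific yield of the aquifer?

A = 126 acres = 5.099 × 10^5 m²
ΔV = 0.102 GL = 1.02 × 10^5 m³
Sy = ΔV / (A × Δh) = 1.02 × 10^5 m³ / (5.099 × 10^5 m² × 4.77 m) = 0.04194

Sy ≈ 0.042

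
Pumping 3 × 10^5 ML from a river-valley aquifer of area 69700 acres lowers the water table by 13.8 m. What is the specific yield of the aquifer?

A = 69700 acres = 2.821 × 10^8 m²
ΔV = 3 × 10^5 ML = 3 × 10^8 m³
Sy = ΔV / (A × Δh) = 3 × 10^8 m³ / (2.821 × 10^8 m² × 13.8 m) = 0.07707

Sy ≈ 0.077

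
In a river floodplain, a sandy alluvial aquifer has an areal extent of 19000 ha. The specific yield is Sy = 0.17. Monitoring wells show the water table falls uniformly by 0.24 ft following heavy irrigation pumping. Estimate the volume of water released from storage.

ΔV ≈ 2.36 × 10^6 m³

A = 19000 ha = 1.9 × 10^8 m²
Δh = 0.24 ft = 0.07315 m
ΔV = Sy × A × Δh = 0.17 × 1.9 × 10^8 m² × 0.07315 m = 2.363 × 10^6 m³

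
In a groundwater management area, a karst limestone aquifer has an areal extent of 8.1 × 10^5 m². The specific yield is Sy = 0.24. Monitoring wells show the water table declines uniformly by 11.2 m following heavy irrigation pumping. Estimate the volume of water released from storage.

ΔV ≈ 2.18 × 10^6 m³

ΔV = Sy × A × Δh = 0.24 × 8.1 × 10^5 m² × 11.2 m = 2.177 × 10^6 m³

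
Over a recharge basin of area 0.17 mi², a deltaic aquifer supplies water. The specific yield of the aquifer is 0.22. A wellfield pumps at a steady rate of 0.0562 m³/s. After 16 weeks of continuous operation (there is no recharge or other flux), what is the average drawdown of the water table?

Δh ≈ 5.61 m

A = 0.17 mi² = 4.403 × 10^5 m²
Q = 0.0562 m³/s = 4856 m³/d
t = 16 weeks = 112 d
ΔV = Q × t = 4856 m³/d × 112 d = 5.438 × 10^5 m³
Δh = ΔV / (Sy × A) = 5.438 × 10^5 / (0.22 × 4.403 × 10^5) = 5.614 m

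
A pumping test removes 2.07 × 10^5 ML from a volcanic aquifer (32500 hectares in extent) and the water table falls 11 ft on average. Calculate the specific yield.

Sy ≈ 0.19

A = 32500 hectares = 3.25 × 10^8 m²
Δh = 11 ft = 3.353 m
ΔV = 2.07 × 10^5 ML = 2.07 × 10^8 m³
Sy = ΔV / (A × Δh) = 2.07 × 10^8 m³ / (3.25 × 10^8 m² × 3.353 m) = 0.19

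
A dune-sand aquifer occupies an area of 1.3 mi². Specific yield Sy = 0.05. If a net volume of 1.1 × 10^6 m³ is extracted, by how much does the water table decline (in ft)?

Δh ≈ 21.4 ft

A = 1.3 mi² = 3.367 × 10^6 m²
Δh = ΔV / (Sy × A) = 1.1 × 10^6 m³ / (0.05 × 3.367 × 10^6 m²) = 6.534 m
Δh = 6.534 m = 21.44 ft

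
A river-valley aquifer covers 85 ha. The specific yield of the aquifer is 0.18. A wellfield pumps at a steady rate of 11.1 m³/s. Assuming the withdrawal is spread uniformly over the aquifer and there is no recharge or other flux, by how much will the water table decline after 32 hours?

Δh ≈ 8.36 m

A = 85 ha = 8.5 × 10^5 m²
Q = 11.1 m³/s = 9.59 × 10^5 m³/d
t = 32 hours = 1.333 d
ΔV = Q × t = 9.59 × 10^5 m³/d × 1.333 d = 1.279 × 10^6 m³
Δh = ΔV / (Sy × A) = 1.279 × 10^6 / (0.18 × 8.5 × 10^5) = 8.358 m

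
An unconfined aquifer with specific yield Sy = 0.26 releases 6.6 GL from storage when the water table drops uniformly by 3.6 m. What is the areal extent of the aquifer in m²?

A ≈ 7.05 × 10^6 m²

ΔV = 6.6 GL = 6.6 × 10^6 m³
A = ΔV / (Sy × Δh) = 6.6 × 10^6 / (0.26 × 3.6) = 7.051 × 10^6 m²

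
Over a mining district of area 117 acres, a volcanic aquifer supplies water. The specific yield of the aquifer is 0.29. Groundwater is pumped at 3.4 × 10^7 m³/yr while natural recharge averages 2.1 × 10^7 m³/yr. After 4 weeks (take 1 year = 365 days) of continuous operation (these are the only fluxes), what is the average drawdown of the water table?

Δh ≈ 7.26 m

A = 117 acres = 4.735 × 10^5 m²
Net abstraction = 3.4 × 10^7 − 2.1 × 10^7 = 1.3 × 10^7 m³/yr
Q_net = 1.3 × 10^7 m³/yr = 35620 m³/d
t = 4 weeks = 28 d
ΔV = Q × t = 35620 m³/d × 28 d = 9.973 × 10^5 m³
Δh = ΔV / (Sy × A) = 9.973 × 10^5 / (0.29 × 4.735 × 10^5) = 7.263 m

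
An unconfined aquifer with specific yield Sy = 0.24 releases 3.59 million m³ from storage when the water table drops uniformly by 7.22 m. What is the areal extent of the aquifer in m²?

A ≈ 2.07 × 10^6 m²

ΔV = 3.59 million m³ = 3.59 × 10^6 m³
A = ΔV / (Sy × Δh) = 3.59 × 10^6 / (0.24 × 7.22) = 2.072 × 10^6 m²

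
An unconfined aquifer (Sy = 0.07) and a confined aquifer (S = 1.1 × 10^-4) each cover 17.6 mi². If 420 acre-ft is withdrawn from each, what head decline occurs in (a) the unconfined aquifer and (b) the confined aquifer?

Δh_u ≈ 0.162 m; Δh_c ≈ 103 m

A = 17.6 mi² = 4.558 × 10^7 m²
ΔV = 420 acre-ft = 5.181 × 10^5 m³
Unconfined: Δh_u = ΔV/(Sy·A) = 5.181 × 10^5/(0.07 × 4.558 × 10^7) = 0.1624 m
Confined: Δh_c = ΔV/(S·A) = 5.181 × 10^5/(1.1 × 10^-4 × 4.558 × 10^7) = 103.3 m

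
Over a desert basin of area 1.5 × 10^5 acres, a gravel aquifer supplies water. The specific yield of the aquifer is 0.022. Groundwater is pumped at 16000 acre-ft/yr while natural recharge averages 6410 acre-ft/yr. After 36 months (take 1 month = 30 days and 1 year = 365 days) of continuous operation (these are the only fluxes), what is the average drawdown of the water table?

Δh ≈ 2.62 m

A = 1.5 × 10^5 acres = 6.07 × 10^8 m²
Net abstraction = 16000 − 6410 = 9590 acre-ft/yr
Q_net = 9590 acre-ft/yr = 32410 m³/d
t = 36 months = 1080 d
ΔV = Q × t = 32410 m³/d × 1080 d = 3.5 × 10^7 m³
Δh = ΔV / (Sy × A) = 3.5 × 10^7 / (0.022 × 6.07 × 10^8) = 2.621 m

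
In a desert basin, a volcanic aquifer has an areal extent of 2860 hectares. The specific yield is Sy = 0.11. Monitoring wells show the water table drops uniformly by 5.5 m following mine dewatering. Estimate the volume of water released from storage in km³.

ΔV ≈ 0.0173 km³

A = 2860 hectares = 2.86 × 10^7 m²
ΔV = Sy × A × Δh = 0.11 × 2.86 × 10^7 m² × 5.5 m = 1.73 × 10^7 m³
ΔV = 1.73 × 10^7 m³ = 0.0173 km³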